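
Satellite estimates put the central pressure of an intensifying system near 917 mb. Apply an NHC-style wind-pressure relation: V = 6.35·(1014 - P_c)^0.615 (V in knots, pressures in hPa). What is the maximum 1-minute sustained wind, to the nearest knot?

106 kt

ΔP = 1014 − 917 = 97 mb.
97^0.615 ≈ 16.667.
V ≈ 6.35 × 16.667 ≈ 105.8 kt.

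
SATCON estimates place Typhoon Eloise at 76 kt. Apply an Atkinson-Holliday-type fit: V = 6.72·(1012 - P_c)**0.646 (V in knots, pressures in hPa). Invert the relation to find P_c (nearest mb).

969 mb

ΔP = (V / 6.72)^(1/0.646) = (76/6.72)^1.548.
76/6.72 = 11.310; 11.310^1.548 ≈ 42.73 mb.
P_c = 1012 − 42.73 = 969.27 ≈ 969 mb.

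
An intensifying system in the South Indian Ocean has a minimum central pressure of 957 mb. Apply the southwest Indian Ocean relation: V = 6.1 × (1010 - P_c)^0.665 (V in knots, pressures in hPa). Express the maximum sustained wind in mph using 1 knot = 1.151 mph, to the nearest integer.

ΔP = 1010 − 957 = 53 mb.
V ≈ 6.1 × 53^0.665 = 6.1 × 14.017 ≈ 85.501 kt.
85.501 × 1.151 ≈ 98.41 mph → 98 mph.

98 mph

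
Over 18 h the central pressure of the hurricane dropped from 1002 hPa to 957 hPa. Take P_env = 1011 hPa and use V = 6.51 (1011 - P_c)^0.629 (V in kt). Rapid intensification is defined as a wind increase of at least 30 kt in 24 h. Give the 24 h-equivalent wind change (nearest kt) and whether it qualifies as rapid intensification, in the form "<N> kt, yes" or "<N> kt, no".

V₁: ΔP = 9, V ≈ 6.51 × 9^0.629 ≈ 25.93 kt.
V₂: ΔP = 54, V ≈ 6.51 × 54^0.629 ≈ 80.03 kt.
ΔV over 18 h = 54.10 kt → 24 h equivalent = 54.10 × 24/18 ≈ 72.13 kt.
72 kt ≥ 30 kt ⇒ rapid intensification.

72 kt, yes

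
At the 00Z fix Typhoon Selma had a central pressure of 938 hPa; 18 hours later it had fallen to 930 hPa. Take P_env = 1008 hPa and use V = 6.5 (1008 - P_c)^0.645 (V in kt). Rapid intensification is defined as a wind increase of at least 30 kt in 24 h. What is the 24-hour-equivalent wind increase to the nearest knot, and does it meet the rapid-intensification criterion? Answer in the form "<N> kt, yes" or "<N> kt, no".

V₁: ΔP = 70, V ≈ 6.5 × 70^0.645 ≈ 100.69 kt.
V₂: ΔP = 78, V ≈ 6.5 × 78^0.645 ≈ 107.97 kt.
ΔV over 18 h = 7.28 kt → 24 h equivalent = 7.28 × 24/18 ≈ 9.71 kt.
10 kt < 30 kt ⇒ not rapid intensification.

10 kt, no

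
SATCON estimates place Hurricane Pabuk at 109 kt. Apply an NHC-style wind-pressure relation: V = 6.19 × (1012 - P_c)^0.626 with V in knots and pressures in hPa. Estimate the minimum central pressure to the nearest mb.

914 mb

ΔP = (V / 6.19)^(1/0.626) = (109/6.19)^1.597.
109/6.19 = 17.609; 17.609^1.597 ≈ 97.72 mb.
P_c = 1012 − 97.72 = 914.28 ≈ 914 mb.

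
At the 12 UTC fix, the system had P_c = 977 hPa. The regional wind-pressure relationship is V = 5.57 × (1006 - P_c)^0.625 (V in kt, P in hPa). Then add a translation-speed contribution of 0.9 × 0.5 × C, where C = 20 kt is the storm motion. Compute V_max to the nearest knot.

55 kt

ΔP = 1006 − 977 = 29 hPa.
29^0.625 ≈ 8.203.
V ≈ 5.57 × 8.203 ≈ 45.7 kt.
Translation term: 0.9 × 0.5 × 20 = 9 kt.
Corrected V ≈ 54.7 kt → 55 kt.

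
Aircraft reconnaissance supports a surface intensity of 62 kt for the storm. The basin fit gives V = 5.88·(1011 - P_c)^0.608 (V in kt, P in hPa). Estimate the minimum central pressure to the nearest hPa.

ΔP = (V / 5.88)^(1/0.608) = (62/5.88)^1.645.
62/5.88 = 10.544; 10.544^1.645 ≈ 48.15 hPa.
P_c = 1011 − 48.15 = 962.85 ≈ 963 hPa.

963 hPa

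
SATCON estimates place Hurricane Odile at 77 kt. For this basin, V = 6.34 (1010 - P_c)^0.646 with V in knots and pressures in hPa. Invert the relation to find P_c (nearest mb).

962 mb

ΔP = (V / 6.34)^(1/0.646) = (77/6.34)^1.548.
77/6.34 = 12.145; 12.145^1.548 ≈ 47.71 mb.
P_c = 1010 − 47.71 = 962.29 ≈ 962 mb.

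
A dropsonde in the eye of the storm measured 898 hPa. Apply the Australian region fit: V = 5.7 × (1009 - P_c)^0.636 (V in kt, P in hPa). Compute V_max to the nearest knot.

ΔP = 1009 − 898 = 111 hPa.
111^0.636 ≈ 19.991.
V ≈ 5.7 × 19.991 ≈ 113.9 kt.

114 kt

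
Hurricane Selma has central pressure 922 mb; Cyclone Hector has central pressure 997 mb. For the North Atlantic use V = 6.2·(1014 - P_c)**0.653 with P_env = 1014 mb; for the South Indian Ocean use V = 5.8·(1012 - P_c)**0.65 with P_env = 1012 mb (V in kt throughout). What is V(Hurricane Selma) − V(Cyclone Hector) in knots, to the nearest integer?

Hurricane Selma: ΔP = 92; V ≈ 6.2 × 92^0.653 ≈ 118.78 kt.
Cyclone Hector: ΔP = 15; V ≈ 5.8 × 15^0.65 ≈ 33.72 kt.
Difference ≈ 118.78 − 33.72 = 85.06 → 85 kt.

85 kt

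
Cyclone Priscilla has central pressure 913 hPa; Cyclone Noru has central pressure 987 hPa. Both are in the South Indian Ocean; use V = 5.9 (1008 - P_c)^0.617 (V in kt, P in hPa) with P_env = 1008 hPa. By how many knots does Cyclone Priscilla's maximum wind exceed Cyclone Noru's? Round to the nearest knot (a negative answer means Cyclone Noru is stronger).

59 kt

Cyclone Priscilla: ΔP = 95; V ≈ 5.9 × 95^0.617 ≈ 97.97 kt.
Cyclone Noru: ΔP = 21; V ≈ 5.9 × 21^0.617 ≈ 38.61 kt.
Difference ≈ 97.97 − 38.61 = 59.36 → 59 kt.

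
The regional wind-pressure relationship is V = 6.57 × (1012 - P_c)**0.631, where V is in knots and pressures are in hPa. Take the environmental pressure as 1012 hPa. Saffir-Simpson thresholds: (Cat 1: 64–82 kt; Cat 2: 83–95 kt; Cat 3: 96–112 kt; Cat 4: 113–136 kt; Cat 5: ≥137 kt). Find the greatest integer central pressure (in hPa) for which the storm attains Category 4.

Category 4 begins at V = 113 kt.
Required ΔP = (113/6.57)^(1/0.631) = 17.199^1.585 ≈ 90.79 hPa.
P_c ≤ 1012 − 90.79 = 921.21, so the highest integer P_c is 921 hPa.

921 hPa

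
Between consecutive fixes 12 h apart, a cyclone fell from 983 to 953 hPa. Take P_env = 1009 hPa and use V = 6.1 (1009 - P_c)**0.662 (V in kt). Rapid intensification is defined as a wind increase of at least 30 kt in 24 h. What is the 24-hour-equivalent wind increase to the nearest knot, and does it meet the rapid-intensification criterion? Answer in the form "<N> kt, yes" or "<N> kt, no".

70 kt, yes

V₁: ΔP = 26, V ≈ 6.1 × 26^0.662 ≈ 52.73 kt.
V₂: ΔP = 56, V ≈ 6.1 × 56^0.662 ≈ 87.63 kt.
ΔV over 12 h = 34.90 kt → 24 h equivalent = 34.90 × 24/12 ≈ 69.80 kt.
70 kt ≥ 30 kt ⇒ rapid intensification.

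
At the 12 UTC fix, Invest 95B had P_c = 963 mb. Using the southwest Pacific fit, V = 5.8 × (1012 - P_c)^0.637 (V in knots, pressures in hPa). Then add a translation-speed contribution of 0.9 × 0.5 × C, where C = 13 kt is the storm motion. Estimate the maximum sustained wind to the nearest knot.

75 kt

ΔP = 1012 − 963 = 49 mb.
49^0.637 ≈ 11.930.
V ≈ 5.8 × 11.930 ≈ 69.2 kt.
Translation term: 0.9 × 0.5 × 13 = 5.85 kt.
Corrected V ≈ 75.05 kt → 75 kt.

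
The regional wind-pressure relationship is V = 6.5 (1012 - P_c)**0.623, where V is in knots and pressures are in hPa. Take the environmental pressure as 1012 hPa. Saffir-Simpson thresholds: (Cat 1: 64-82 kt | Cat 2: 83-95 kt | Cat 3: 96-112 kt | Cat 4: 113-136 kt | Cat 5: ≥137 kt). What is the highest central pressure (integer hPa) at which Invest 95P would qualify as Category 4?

Category 4 begins at V = 113 kt.
Required ΔP = (113/6.5)^(1/0.623) = 17.385^1.605 ≈ 97.87 hPa.
P_c ≤ 1012 − 97.87 = 914.13, so the highest integer P_c is 914 hPa.

914 hPa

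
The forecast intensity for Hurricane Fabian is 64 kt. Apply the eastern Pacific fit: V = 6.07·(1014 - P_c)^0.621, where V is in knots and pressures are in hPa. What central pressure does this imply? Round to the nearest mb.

ΔP = (V / 6.07)^(1/0.621) = (64/6.07)^1.610.
64/6.07 = 10.544; 10.544^1.610 ≈ 44.39 mb.
P_c = 1014 − 44.39 = 969.61 ≈ 970 mb.

970 mb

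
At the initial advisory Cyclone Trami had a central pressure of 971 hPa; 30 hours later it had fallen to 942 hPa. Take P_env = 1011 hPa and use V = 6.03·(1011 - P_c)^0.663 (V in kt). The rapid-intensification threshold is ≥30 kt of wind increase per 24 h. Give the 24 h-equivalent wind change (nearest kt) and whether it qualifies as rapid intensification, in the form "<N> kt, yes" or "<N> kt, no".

V₁: ΔP = 40, V ≈ 6.03 × 40^0.663 ≈ 69.58 kt.
V₂: ΔP = 69, V ≈ 6.03 × 69^0.663 ≈ 99.88 kt.
ΔV over 30 h = 30.30 kt → 24 h equivalent = 30.30 × 24/30 ≈ 24.24 kt.
24 kt < 30 kt ⇒ not rapid intensification.

24 kt, no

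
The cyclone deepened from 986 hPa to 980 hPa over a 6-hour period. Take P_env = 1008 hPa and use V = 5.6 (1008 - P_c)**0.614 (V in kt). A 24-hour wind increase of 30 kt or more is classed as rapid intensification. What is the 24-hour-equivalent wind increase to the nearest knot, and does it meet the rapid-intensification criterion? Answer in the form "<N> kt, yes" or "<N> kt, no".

24 kt, no

V₁: ΔP = 22, V ≈ 5.6 × 22^0.614 ≈ 37.36 kt.
V₂: ΔP = 28, V ≈ 5.6 × 28^0.614 ≈ 43.33 kt.
ΔV over 6 h = 5.97 kt → 24 h equivalent = 5.97 × 24/6 ≈ 23.88 kt.
24 kt < 30 kt ⇒ not rapid intensification.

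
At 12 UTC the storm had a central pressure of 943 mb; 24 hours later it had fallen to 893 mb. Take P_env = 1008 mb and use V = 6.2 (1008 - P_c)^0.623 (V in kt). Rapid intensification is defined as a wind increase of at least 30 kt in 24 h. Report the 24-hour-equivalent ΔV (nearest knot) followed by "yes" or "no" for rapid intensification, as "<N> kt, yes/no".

V₁: ΔP = 65, V ≈ 6.2 × 65^0.623 ≈ 83.53 kt.
V₂: ΔP = 115, V ≈ 6.2 × 115^0.623 ≈ 119.18 kt.
ΔV over 24 h = 35.65 kt → 24 h equivalent = 35.65 × 24/24 ≈ 35.65 kt.
36 kt ≥ 30 kt ⇒ rapid intensification.

36 kt, yes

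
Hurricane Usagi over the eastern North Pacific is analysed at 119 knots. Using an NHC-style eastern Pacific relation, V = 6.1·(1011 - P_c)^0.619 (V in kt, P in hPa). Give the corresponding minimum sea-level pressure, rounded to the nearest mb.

890 mb

ΔP = (V / 6.1)^(1/0.619) = (119/6.1)^1.616.
119/6.1 = 19.508; 19.508^1.616 ≈ 121.44 mb.
P_c = 1011 − 121.44 = 889.56 ≈ 890 mb.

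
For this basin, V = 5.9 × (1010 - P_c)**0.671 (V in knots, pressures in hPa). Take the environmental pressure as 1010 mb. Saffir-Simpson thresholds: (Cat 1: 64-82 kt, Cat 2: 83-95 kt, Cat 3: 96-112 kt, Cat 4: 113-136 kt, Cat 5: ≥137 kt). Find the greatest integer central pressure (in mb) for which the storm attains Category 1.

Category 1 begins at V = 64 kt.
Required ΔP = (64/5.9)^(1/0.671) = 10.847^1.490 ≈ 34.91 mb.
P_c ≤ 1010 − 34.91 = 975.09, so the highest integer P_c is 975 mb.

975 mb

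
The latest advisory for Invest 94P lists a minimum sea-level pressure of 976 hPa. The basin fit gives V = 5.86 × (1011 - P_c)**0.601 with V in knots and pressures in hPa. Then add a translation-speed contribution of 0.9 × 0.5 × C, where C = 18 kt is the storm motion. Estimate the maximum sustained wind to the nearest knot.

ΔP = 1011 − 976 = 35 hPa.
35^0.601 ≈ 8.472.
V ≈ 5.86 × 8.472 ≈ 49.6 kt.
Translation term: 0.9 × 0.5 × 18 = 8.1 kt.
Corrected V ≈ 57.7 kt → 58 kt.

58 kt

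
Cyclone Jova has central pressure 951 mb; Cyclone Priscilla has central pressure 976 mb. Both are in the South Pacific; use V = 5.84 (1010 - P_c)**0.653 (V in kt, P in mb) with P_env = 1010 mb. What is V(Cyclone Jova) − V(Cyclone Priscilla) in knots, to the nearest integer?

Cyclone Jova: ΔP = 59; V ≈ 5.84 × 59^0.653 ≈ 83.71 kt.
Cyclone Priscilla: ΔP = 34; V ≈ 5.84 × 34^0.653 ≈ 58.41 kt.
Difference ≈ 83.71 − 58.41 = 25.30 → 25 kt.

25 kt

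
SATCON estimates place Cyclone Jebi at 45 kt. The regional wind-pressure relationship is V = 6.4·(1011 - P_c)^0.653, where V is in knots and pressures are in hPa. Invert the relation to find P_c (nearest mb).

991 mb

ΔP = (V / 6.4)^(1/0.653) = (45/6.4)^1.531.
45/6.4 = 7.031; 7.031^1.531 ≈ 19.82 mb.
P_c = 1011 − 19.82 = 991.18 ≈ 991 mb.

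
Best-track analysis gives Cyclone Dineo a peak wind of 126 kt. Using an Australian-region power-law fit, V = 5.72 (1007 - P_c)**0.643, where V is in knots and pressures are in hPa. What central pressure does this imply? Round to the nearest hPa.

884 hPa

ΔP = (V / 5.72)^(1/0.643) = (126/5.72)^1.555.
126/5.72 = 22.028; 22.028^1.555 ≈ 122.63 hPa.
P_c = 1007 − 122.63 = 884.37 ≈ 884 hPa.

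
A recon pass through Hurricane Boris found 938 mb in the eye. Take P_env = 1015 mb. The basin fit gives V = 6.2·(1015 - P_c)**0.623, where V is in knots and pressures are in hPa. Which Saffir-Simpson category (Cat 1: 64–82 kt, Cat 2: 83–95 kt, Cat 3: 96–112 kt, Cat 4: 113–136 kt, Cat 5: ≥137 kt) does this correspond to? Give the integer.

ΔP = 1015 − 938 = 77 mb.
V ≈ 6.2 × 77^0.623 = 6.2 × 14.97 ≈ 93 kt.
93 kt falls in the Category 2 band.

2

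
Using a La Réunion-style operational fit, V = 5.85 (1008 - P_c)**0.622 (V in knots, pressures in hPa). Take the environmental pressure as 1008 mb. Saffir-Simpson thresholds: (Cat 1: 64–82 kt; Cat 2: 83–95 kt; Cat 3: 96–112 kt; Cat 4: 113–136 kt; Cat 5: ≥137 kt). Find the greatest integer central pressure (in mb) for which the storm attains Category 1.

961 mb

Category 1 begins at V = 64 kt.
Required ΔP = (64/5.85)^(1/0.622) = 10.940^1.608 ≈ 46.82 mb.
P_c ≤ 1008 − 46.82 = 961.18, so the highest integer P_c is 961 mb.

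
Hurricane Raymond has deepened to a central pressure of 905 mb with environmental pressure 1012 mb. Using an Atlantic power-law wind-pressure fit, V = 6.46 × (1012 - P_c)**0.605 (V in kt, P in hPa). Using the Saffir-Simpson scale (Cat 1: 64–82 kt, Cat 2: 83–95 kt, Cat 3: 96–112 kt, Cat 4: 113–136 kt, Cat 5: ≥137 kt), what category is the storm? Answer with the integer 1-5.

3

ΔP = 1012 − 905 = 107 mb.
V ≈ 6.46 × 107^0.605 = 6.46 × 16.90 ≈ 109 kt.
109 kt falls in the Category 3 band.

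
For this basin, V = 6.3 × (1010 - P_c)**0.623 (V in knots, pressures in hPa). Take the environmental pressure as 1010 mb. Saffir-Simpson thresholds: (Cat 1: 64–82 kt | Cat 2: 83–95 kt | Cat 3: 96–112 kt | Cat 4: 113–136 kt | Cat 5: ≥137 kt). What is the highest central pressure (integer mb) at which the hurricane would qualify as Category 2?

947 mb

Category 2 begins at V = 83 kt.
Required ΔP = (83/6.3)^(1/0.623) = 13.175^1.605 ≈ 62.71 mb.
P_c ≤ 1010 − 62.71 = 947.29, so the highest integer P_c is 947 mb.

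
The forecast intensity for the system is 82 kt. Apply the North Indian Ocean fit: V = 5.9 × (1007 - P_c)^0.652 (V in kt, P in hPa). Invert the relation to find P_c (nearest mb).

950 mb

ΔP = (V / 5.9)^(1/0.652) = (82/5.9)^1.534.
82/5.9 = 13.898; 13.898^1.534 ≈ 56.63 mb.
P_c = 1007 − 56.63 = 950.37 ≈ 950 mb.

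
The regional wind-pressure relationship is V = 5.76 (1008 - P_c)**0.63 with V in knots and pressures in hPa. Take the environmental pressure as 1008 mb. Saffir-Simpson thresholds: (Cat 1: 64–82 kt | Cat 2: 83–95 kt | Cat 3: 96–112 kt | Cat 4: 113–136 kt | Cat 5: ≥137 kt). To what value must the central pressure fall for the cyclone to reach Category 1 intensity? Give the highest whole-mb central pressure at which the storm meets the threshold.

Category 1 begins at V = 64 kt.
Required ΔP = (64/5.76)^(1/0.63) = 11.111^1.587 ≈ 45.70 mb.
P_c ≤ 1008 − 45.70 = 962.30, so the highest integer P_c is 962 mb.

962 mb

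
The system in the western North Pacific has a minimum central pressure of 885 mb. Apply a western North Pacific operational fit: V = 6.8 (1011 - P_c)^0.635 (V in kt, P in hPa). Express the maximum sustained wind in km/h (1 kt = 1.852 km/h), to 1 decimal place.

271.6 km/h

ΔP = 1011 − 885 = 126 mb.
V ≈ 6.8 × 126^0.635 = 6.8 × 21.564 ≈ 146.637 kt.
146.637 × 1.852 ≈ 271.57 km/h → 271.6 km/h.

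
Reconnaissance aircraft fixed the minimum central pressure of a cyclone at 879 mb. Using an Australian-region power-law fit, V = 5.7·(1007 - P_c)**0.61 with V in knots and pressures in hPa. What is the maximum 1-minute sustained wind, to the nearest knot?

ΔP = 1007 − 879 = 128 mb.
128^0.61 ≈ 19.293.
V ≈ 5.7 × 19.293 ≈ 110.0 kt.

110 kt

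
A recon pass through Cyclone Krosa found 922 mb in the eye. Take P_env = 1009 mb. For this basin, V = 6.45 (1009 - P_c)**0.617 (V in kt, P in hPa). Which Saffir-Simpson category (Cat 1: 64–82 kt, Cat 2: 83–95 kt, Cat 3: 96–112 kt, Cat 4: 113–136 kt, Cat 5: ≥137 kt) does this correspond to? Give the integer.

ΔP = 1009 − 922 = 87 mb.
V ≈ 6.45 × 87^0.617 = 6.45 × 15.73 ≈ 101 kt.
101 kt falls in the Category 3 band.

3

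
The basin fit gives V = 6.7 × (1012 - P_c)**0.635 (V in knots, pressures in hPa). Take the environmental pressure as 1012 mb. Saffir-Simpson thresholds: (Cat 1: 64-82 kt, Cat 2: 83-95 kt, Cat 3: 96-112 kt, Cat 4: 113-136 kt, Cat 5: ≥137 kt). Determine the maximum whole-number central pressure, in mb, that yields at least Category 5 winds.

Category 5 begins at V = 137 kt.
Required ΔP = (137/6.7)^(1/0.635) = 20.448^1.575 ≈ 115.88 mb.
P_c ≤ 1012 − 115.88 = 896.12, so the highest integer P_c is 896 mb.

896 mb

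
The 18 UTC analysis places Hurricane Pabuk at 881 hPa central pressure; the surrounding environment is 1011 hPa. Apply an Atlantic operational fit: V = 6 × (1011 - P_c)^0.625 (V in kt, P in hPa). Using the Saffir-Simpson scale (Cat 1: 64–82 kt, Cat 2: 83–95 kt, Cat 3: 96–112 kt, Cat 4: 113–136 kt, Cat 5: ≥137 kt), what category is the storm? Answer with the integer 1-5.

4

ΔP = 1011 − 881 = 130 hPa.
V ≈ 6 × 130^0.625 = 6 × 20.95 ≈ 126 kt.
126 kt falls in the Category 4 band.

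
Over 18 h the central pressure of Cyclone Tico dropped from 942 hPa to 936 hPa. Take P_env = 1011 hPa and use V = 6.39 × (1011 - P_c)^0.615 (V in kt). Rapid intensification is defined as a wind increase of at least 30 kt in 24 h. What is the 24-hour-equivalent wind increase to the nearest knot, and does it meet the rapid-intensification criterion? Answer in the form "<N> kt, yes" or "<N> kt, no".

6 kt, no

V₁: ΔP = 69, V ≈ 6.39 × 69^0.615 ≈ 86.38 kt.
V₂: ΔP = 75, V ≈ 6.39 × 75^0.615 ≈ 90.92 kt.
ΔV over 18 h = 4.54 kt → 24 h equivalent = 4.54 × 24/18 ≈ 6.05 kt.
6 kt < 30 kt ⇒ not rapid intensification.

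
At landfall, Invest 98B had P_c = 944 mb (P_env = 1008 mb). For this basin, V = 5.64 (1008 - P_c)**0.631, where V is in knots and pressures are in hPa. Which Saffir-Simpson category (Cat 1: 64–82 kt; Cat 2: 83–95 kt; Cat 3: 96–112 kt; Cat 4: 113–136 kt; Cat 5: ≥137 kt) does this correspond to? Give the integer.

ΔP = 1008 − 944 = 64 mb.
V ≈ 5.64 × 64^0.631 = 5.64 × 13.79 ≈ 78 kt.
78 kt falls in the Category 1 band.

1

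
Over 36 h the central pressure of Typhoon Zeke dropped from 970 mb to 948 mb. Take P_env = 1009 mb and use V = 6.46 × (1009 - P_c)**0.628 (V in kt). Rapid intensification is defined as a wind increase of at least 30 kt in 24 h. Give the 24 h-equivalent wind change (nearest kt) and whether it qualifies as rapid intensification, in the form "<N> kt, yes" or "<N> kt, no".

V₁: ΔP = 39, V ≈ 6.46 × 39^0.628 ≈ 64.48 kt.
V₂: ΔP = 61, V ≈ 6.46 × 61^0.628 ≈ 85.39 kt.
ΔV over 36 h = 20.91 kt → 24 h equivalent = 20.91 × 24/36 ≈ 13.94 kt.
14 kt < 30 kt ⇒ not rapid intensification.

14 kt, no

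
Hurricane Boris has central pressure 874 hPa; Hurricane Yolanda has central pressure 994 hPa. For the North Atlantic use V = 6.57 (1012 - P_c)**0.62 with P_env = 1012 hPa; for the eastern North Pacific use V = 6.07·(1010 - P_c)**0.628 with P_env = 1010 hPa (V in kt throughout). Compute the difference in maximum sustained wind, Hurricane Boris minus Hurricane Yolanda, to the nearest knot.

105 kt

Hurricane Boris: ΔP = 138; V ≈ 6.57 × 138^0.62 ≈ 139.41 kt.
Hurricane Yolanda: ΔP = 16; V ≈ 6.07 × 16^0.628 ≈ 34.62 kt.
Difference ≈ 139.41 − 34.62 = 104.79 → 105 kt.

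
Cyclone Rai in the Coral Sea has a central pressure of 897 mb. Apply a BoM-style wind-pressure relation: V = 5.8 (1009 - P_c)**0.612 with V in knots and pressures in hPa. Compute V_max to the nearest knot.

ΔP = 1009 − 897 = 112 mb.
112^0.612 ≈ 17.952.
V ≈ 5.8 × 17.952 ≈ 104.1 kt.

104 kt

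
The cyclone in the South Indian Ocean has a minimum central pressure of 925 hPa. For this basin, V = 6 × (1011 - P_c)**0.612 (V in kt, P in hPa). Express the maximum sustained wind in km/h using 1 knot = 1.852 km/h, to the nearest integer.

170 km/h

ΔP = 1011 − 925 = 86 hPa.
V ≈ 6 × 86^0.612 = 6 × 15.273 ≈ 91.636 kt.
91.636 × 1.852 ≈ 169.71 km/h → 170 km/h.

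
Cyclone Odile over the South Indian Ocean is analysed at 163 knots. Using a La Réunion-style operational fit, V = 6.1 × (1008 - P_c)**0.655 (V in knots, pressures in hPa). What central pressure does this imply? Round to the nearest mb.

857 mb

ΔP = (V / 6.1)^(1/0.655) = (163/6.1)^1.527.
163/6.1 = 26.721; 26.721^1.527 ≈ 150.80 mb.
P_c = 1008 − 150.80 = 857.20 ≈ 857 mb.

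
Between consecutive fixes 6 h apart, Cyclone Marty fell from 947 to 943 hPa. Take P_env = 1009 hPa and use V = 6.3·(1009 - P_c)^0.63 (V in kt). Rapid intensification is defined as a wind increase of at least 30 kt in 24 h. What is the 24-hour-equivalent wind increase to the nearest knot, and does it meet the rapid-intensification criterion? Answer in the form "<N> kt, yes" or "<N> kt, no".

14 kt, no

V₁: ΔP = 62, V ≈ 6.3 × 62^0.63 ≈ 84.83 kt.
V₂: ΔP = 66, V ≈ 6.3 × 66^0.63 ≈ 88.24 kt.
ΔV over 6 h = 3.41 kt → 24 h equivalent = 3.41 × 24/6 ≈ 13.64 kt.
14 kt < 30 kt ⇒ not rapid intensification.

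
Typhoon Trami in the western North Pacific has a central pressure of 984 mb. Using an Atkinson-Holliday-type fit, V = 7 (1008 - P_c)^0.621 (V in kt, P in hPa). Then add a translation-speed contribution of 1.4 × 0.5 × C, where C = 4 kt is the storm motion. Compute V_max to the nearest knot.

53 kt

ΔP = 1008 − 984 = 24 mb.
24^0.621 ≈ 7.196.
V ≈ 7 × 7.196 ≈ 50.4 kt.
Translation term: 1.4 × 0.5 × 4 = 2.8 kt.
Corrected V ≈ 53.2 kt → 53 kt.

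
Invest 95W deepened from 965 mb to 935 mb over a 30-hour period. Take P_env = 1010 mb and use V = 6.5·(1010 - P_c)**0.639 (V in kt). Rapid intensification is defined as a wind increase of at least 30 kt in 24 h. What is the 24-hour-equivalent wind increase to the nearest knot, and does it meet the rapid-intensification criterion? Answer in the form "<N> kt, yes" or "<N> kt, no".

23 kt, no

V₁: ΔP = 45, V ≈ 6.5 × 45^0.639 ≈ 74.01 kt.
V₂: ΔP = 75, V ≈ 6.5 × 75^0.639 ≈ 102.58 kt.
ΔV over 30 h = 28.57 kt → 24 h equivalent = 28.57 × 24/30 ≈ 22.86 kt.
23 kt < 30 kt ⇒ not rapid intensification.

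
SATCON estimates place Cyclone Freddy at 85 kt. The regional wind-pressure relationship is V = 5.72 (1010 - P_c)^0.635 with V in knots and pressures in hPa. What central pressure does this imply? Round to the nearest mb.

940 mb

ΔP = (V / 5.72)^(1/0.635) = (85/5.72)^1.575.
85/5.72 = 14.860; 14.860^1.575 ≈ 70.10 mb.
P_c = 1010 − 70.10 = 939.90 ≈ 940 mb.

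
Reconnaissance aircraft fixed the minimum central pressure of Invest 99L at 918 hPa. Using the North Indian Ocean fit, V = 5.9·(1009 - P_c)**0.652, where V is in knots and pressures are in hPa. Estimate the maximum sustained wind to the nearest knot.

112 kt

ΔP = 1009 − 918 = 91 hPa.
91^0.652 ≈ 18.936.
V ≈ 5.9 × 18.936 ≈ 111.7 kt.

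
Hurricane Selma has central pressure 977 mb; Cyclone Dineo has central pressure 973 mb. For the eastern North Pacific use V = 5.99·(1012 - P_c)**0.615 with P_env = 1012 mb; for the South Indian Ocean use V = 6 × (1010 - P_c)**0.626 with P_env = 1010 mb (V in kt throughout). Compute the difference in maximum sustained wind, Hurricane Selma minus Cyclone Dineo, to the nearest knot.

Hurricane Selma: ΔP = 35; V ≈ 5.99 × 35^0.615 ≈ 53.34 kt.
Cyclone Dineo: ΔP = 37; V ≈ 6 × 37^0.626 ≈ 57.52 kt.
Difference ≈ 53.34 − 57.52 = -4.18 → -4 kt.

-4 kt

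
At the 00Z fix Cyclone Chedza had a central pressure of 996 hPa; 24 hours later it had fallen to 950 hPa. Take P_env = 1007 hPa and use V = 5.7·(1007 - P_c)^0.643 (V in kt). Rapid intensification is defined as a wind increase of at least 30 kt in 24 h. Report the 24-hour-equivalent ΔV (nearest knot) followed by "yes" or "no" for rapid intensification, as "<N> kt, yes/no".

50 kt, yes

V₁: ΔP = 11, V ≈ 5.7 × 11^0.643 ≈ 26.64 kt.
V₂: ΔP = 57, V ≈ 5.7 × 57^0.643 ≈ 76.72 kt.
ΔV over 24 h = 50.08 kt → 24 h equivalent = 50.08 × 24/24 ≈ 50.08 kt.
50 kt ≥ 30 kt ⇒ rapid intensification.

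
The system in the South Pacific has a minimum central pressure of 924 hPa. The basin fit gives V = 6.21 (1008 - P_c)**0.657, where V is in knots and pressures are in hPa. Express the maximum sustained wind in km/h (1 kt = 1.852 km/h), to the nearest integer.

211 km/h

ΔP = 1008 − 924 = 84 hPa.
V ≈ 6.21 × 84^0.657 = 6.21 × 18.376 ≈ 114.115 kt.
114.115 × 1.852 ≈ 211.34 km/h → 211 km/h.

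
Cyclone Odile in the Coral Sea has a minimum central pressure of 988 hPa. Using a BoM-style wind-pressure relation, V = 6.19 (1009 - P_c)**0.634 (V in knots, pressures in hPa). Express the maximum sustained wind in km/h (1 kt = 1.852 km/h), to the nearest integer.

ΔP = 1009 − 988 = 21 hPa.
V ≈ 6.19 × 21^0.634 = 6.19 × 6.891 ≈ 42.656 kt.
42.656 × 1.852 ≈ 79.00 km/h → 79 km/h.

79 km/h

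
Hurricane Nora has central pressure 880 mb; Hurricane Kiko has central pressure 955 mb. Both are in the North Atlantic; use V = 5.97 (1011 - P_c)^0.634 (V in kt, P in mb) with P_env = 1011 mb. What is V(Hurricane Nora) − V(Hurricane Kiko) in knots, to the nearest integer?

Hurricane Nora: ΔP = 131; V ≈ 5.97 × 131^0.634 ≈ 131.32 kt.
Hurricane Kiko: ΔP = 56; V ≈ 5.97 × 56^0.634 ≈ 76.62 kt.
Difference ≈ 131.32 − 76.62 = 54.70 → 55 kt.

55 kt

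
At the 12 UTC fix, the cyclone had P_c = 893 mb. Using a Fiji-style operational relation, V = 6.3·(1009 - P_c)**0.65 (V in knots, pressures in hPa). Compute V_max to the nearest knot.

ΔP = 1009 − 893 = 116 mb.
116^0.65 ≈ 21.973.
V ≈ 6.3 × 21.973 ≈ 138.4 kt.

138 kt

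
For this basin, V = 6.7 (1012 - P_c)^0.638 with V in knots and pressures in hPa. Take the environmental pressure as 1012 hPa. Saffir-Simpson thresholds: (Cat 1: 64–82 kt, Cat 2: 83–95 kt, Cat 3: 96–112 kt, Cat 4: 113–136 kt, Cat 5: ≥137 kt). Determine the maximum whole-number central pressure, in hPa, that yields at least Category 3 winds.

Category 3 begins at V = 96 kt.
Required ΔP = (96/6.7)^(1/0.638) = 14.328^1.567 ≈ 64.90 hPa.
P_c ≤ 1012 − 64.90 = 947.10, so the highest integer P_c is 947 hPa.

947 hPa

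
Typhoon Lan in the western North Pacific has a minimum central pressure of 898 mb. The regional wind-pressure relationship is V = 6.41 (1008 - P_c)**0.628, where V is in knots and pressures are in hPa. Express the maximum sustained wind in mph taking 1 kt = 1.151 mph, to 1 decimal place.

ΔP = 1008 − 898 = 110 mb.
V ≈ 6.41 × 110^0.628 = 6.41 × 19.142 ≈ 122.702 kt.
122.702 × 1.151 ≈ 141.23 mph → 141.2 mph.

141.2 mph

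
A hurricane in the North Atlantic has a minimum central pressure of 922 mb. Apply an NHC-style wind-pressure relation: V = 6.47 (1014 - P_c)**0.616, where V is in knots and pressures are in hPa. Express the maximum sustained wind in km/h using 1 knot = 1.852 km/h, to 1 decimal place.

ΔP = 1014 − 922 = 92 mb.
V ≈ 6.47 × 92^0.616 = 6.47 × 16.207 ≈ 104.857 kt.
104.857 × 1.852 ≈ 194.20 km/h → 194.2 km/h.

194.2 km/h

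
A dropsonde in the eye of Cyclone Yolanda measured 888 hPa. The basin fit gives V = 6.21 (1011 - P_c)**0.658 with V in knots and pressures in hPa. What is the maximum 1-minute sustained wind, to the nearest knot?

ΔP = 1011 − 888 = 123 hPa.
123^0.658 ≈ 23.722.
V ≈ 6.21 × 23.722 ≈ 147.3 kt.

147 kt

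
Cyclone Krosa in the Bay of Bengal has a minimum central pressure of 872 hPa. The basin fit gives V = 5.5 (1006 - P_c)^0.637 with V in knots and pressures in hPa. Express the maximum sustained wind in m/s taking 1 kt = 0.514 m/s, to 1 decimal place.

ΔP = 1006 − 872 = 134 hPa.
V ≈ 5.5 × 134^0.637 = 5.5 × 22.645 ≈ 124.546 kt.
124.546 × 0.514 ≈ 64.02 m/s → 64.0 m/s.

64.0 m/s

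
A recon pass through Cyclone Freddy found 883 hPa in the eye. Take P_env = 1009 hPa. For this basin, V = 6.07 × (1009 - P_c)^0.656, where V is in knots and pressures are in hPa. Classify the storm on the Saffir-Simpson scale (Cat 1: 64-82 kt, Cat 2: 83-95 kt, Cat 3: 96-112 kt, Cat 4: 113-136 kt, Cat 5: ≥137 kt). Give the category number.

5

ΔP = 1009 − 883 = 126 hPa.
V ≈ 6.07 × 126^0.656 = 6.07 × 23.87 ≈ 145 kt.
145 kt falls in the Category 5 band.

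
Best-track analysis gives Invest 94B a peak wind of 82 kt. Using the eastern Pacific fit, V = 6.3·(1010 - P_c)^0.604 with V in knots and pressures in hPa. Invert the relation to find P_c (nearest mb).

ΔP = (V / 6.3)^(1/0.604) = (82/6.3)^1.656.
82/6.3 = 13.016; 13.016^1.656 ≈ 70.01 mb.
P_c = 1010 − 70.01 = 939.99 ≈ 940 mb.

940 mb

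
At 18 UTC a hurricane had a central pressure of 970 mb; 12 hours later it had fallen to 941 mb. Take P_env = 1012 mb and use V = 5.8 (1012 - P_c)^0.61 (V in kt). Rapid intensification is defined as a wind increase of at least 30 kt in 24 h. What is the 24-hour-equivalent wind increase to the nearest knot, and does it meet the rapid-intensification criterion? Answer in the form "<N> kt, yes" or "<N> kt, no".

V₁: ΔP = 42, V ≈ 5.8 × 42^0.61 ≈ 56.70 kt.
V₂: ΔP = 71, V ≈ 5.8 × 71^0.61 ≈ 78.11 kt.
ΔV over 12 h = 21.41 kt → 24 h equivalent = 21.41 × 24/12 ≈ 42.82 kt.
43 kt ≥ 30 kt ⇒ rapid intensification.

43 kt, yes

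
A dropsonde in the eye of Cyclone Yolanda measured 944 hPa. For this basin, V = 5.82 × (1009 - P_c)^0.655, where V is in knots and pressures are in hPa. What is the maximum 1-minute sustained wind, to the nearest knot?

ΔP = 1009 − 944 = 65 hPa.
65^0.655 ≈ 15.398.
V ≈ 5.82 × 15.398 ≈ 89.6 kt.

90 kt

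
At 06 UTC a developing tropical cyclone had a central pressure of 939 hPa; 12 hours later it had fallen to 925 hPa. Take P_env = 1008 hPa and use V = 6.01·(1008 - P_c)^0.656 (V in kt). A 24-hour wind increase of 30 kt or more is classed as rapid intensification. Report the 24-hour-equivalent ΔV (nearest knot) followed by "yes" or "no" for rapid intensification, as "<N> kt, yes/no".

25 kt, no

V₁: ΔP = 69, V ≈ 6.01 × 69^0.656 ≈ 96.64 kt.
V₂: ΔP = 83, V ≈ 6.01 × 83^0.656 ≈ 109.09 kt.
ΔV over 12 h = 12.45 kt → 24 h equivalent = 12.45 × 24/12 ≈ 24.90 kt.
25 kt < 30 kt ⇒ not rapid intensification.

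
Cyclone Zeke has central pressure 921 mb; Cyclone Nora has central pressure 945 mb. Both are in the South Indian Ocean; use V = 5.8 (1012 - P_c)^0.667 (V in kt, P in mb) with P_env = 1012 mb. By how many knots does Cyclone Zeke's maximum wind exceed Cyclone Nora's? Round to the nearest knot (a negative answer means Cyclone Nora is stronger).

Cyclone Zeke: ΔP = 91; V ≈ 5.8 × 91^0.667 ≈ 117.52 kt.
Cyclone Nora: ΔP = 67; V ≈ 5.8 × 67^0.667 ≈ 95.81 kt.
Difference ≈ 117.52 − 95.81 = 21.71 → 22 kt.

22 kt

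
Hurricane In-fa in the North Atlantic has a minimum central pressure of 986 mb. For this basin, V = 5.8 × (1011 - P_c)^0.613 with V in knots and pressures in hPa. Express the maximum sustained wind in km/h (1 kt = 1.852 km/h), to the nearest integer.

77 km/h

ΔP = 1011 − 986 = 25 mb.
V ≈ 5.8 × 25^0.613 = 5.8 × 7.193 ≈ 41.722 kt.
41.722 × 1.852 ≈ 77.27 km/h → 77 km/h.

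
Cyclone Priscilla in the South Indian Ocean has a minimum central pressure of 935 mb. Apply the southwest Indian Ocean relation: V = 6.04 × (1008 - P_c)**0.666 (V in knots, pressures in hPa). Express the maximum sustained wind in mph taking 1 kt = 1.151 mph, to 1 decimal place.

ΔP = 1008 − 935 = 73 mb.
V ≈ 6.04 × 73^0.666 = 6.04 × 17.417 ≈ 105.199 kt.
105.199 × 1.151 ≈ 121.08 mph → 121.1 mph.

121.1 mph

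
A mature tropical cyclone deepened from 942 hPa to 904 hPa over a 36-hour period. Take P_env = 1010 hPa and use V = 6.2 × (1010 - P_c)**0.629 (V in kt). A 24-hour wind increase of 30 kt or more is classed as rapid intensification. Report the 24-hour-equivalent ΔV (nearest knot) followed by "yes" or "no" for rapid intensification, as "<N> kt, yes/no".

V₁: ΔP = 68, V ≈ 6.2 × 68^0.629 ≈ 88.11 kt.
V₂: ΔP = 106, V ≈ 6.2 × 106^0.629 ≈ 116.50 kt.
ΔV over 36 h = 28.39 kt → 24 h equivalent = 28.39 × 24/36 ≈ 18.93 kt.
19 kt < 30 kt ⇒ not rapid intensification.

19 kt, no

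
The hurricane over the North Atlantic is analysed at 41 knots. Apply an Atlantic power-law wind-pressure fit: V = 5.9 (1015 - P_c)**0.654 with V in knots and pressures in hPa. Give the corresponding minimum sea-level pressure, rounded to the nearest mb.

ΔP = (V / 5.9)^(1/0.654) = (41/5.9)^1.529.
41/5.9 = 6.949; 6.949^1.529 ≈ 19.38 mb.
P_c = 1015 − 19.38 = 995.62 ≈ 996 mb.

996 mb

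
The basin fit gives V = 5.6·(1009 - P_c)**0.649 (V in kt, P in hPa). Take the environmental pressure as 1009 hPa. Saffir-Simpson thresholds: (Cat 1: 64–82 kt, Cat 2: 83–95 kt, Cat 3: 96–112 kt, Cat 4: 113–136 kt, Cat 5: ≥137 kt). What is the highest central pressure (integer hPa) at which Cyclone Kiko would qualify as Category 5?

871 hPa

Category 5 begins at V = 137 kt.
Required ΔP = (137/5.6)^(1/0.649) = 24.464^1.541 ≈ 137.88 hPa.
P_c ≤ 1009 − 137.88 = 871.12, so the highest integer P_c is 871 hPa.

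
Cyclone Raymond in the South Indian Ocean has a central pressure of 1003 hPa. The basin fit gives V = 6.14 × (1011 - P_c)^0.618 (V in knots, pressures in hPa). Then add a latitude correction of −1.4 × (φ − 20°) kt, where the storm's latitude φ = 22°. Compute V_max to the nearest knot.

19 kt

ΔP = 1011 − 1003 = 8 hPa.
8^0.618 ≈ 3.615.
V ≈ 6.14 × 3.615 ≈ 22.2 kt.
Latitude correction: −1.4 × (22 − 20) = -2.8 kt.
Corrected V ≈ 19.4 kt → 19 kt.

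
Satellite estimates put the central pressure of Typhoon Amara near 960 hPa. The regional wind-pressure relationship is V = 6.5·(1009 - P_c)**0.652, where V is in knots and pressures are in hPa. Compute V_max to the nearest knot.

ΔP = 1009 − 960 = 49 hPa.
49^0.652 ≈ 12.648.
V ≈ 6.5 × 12.648 ≈ 82.2 kt.

82 kt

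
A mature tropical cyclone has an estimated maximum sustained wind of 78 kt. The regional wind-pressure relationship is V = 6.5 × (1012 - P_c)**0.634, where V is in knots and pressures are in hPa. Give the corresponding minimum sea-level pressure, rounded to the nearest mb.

962 mb

ΔP = (V / 6.5)^(1/0.634) = (78/6.5)^1.577.
78/6.5 = 12.000; 12.000^1.577 ≈ 50.37 mb.
P_c = 1012 − 50.37 = 961.63 ≈ 962 mb.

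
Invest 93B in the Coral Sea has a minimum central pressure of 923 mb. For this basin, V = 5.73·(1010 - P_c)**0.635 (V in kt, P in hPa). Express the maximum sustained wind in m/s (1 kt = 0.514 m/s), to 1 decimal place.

50.2 m/s

ΔP = 1010 − 923 = 87 mb.
V ≈ 5.73 × 87^0.635 = 5.73 × 17.045 ≈ 97.667 kt.
97.667 × 0.514 ≈ 50.20 m/s → 50.2 m/s.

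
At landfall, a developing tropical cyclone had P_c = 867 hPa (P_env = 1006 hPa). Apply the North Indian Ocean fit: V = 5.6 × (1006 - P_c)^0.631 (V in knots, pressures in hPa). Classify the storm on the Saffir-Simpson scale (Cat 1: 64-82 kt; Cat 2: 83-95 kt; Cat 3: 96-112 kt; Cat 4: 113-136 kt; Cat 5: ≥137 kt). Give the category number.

ΔP = 1006 − 867 = 139 hPa.
V ≈ 5.6 × 139^0.631 = 5.6 × 22.50 ≈ 126 kt.
126 kt falls in the Category 4 band.

4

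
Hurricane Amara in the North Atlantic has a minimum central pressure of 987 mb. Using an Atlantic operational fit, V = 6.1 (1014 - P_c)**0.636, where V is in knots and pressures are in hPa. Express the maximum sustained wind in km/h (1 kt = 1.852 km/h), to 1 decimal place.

91.9 km/h

ΔP = 1014 − 987 = 27 mb.
V ≈ 6.1 × 27^0.636 = 6.1 × 8.135 ≈ 49.622 kt.
49.622 × 1.852 ≈ 91.90 km/h → 91.9 km/h.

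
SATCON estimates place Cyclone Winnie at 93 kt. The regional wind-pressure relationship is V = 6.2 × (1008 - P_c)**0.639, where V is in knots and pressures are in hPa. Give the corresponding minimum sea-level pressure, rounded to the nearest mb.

ΔP = (V / 6.2)^(1/0.639) = (93/6.2)^1.565.
93/6.2 = 15.000; 15.000^1.565 ≈ 69.27 mb.
P_c = 1008 − 69.27 = 938.73 ≈ 939 mb.

939 mb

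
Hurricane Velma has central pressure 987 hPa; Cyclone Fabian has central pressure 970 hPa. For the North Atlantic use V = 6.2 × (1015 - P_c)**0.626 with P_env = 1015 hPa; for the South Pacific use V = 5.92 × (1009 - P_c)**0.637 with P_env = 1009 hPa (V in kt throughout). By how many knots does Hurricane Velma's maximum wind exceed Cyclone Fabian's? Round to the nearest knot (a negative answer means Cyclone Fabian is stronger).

Hurricane Velma: ΔP = 28; V ≈ 6.2 × 28^0.626 ≈ 49.92 kt.
Cyclone Fabian: ΔP = 39; V ≈ 5.92 × 39^0.637 ≈ 61.07 kt.
Difference ≈ 49.92 − 61.07 = -11.15 → -11 kt.

-11 kt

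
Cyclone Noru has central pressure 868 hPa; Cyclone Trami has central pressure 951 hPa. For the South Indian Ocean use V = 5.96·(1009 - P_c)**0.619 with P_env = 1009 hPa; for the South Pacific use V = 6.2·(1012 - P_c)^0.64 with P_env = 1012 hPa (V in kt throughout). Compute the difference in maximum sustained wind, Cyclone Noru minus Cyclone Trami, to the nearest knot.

Cyclone Noru: ΔP = 141; V ≈ 5.96 × 141^0.619 ≈ 127.53 kt.
Cyclone Trami: ΔP = 61; V ≈ 6.2 × 61^0.64 ≈ 86.10 kt.
Difference ≈ 127.53 − 86.10 = 41.43 → 41 kt.

41 kt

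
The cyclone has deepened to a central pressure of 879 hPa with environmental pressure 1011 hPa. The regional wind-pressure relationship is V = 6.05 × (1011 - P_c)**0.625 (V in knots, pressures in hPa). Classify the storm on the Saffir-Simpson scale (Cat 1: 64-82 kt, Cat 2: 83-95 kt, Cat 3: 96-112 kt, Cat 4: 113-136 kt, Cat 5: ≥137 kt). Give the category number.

4

ΔP = 1011 − 879 = 132 hPa.
V ≈ 6.05 × 132^0.625 = 6.05 × 21.15 ≈ 128 kt.
128 kt falls in the Category 4 band.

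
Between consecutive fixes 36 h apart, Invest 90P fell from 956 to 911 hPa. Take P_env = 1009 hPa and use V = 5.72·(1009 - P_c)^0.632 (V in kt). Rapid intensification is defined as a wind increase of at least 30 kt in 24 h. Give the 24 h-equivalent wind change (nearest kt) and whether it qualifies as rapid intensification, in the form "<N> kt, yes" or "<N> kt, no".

V₁: ΔP = 53, V ≈ 5.72 × 53^0.632 ≈ 70.33 kt.
V₂: ΔP = 98, V ≈ 5.72 × 98^0.632 ≈ 103.72 kt.
ΔV over 36 h = 33.39 kt → 24 h equivalent = 33.39 × 24/36 ≈ 22.26 kt.
22 kt < 30 kt ⇒ not rapid intensification.

22 kt, no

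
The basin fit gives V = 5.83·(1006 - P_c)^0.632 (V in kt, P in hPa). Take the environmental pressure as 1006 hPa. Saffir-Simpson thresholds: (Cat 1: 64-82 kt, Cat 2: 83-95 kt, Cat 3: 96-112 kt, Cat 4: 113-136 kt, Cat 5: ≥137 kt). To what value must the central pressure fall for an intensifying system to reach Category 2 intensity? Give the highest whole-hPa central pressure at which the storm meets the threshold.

939 hPa

Category 2 begins at V = 83 kt.
Required ΔP = (83/5.83)^(1/0.632) = 14.237^1.582 ≈ 66.84 hPa.
P_c ≤ 1006 − 66.84 = 939.16, so the highest integer P_c is 939 hPa.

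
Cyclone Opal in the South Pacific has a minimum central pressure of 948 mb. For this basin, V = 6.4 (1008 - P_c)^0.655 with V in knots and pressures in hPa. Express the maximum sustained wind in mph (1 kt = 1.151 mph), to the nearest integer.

ΔP = 1008 − 948 = 60 mb.
V ≈ 6.4 × 60^0.655 = 6.4 × 14.611 ≈ 93.512 kt.
93.512 × 1.151 ≈ 107.63 mph → 108 mph.

108 mph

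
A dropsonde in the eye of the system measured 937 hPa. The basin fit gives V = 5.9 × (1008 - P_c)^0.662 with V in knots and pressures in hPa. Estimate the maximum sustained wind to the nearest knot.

ΔP = 1008 − 937 = 71 hPa.
71^0.662 ≈ 16.809.
V ≈ 5.9 × 16.809 ≈ 99.2 kt.

99 kt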